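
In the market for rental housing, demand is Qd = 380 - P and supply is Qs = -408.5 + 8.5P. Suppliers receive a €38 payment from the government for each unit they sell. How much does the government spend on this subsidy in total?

Pre-subsidy: 380 - P = -408.5 + 8.5P gives P* = 83, Q* = 297.
With the subsidy, sellers receive Ps = Pb + 38 for each unit, where Pb is the price buyers pay.
Supply in terms of Pb becomes Qs = -408.5 + 8.5(Pb + 38) = -85.5 + 8.5Pb. Setting this equal to demand: 380 - Pb = -85.5 + 8.5Pb, so Pb = 49.
Sellers receive Ps = 49 + 38 = 87; Q' = 380 − 1·49 = 331.
Government outlay = subsidy × quantity = 38 × 331 = 12578.

Government cost = €12578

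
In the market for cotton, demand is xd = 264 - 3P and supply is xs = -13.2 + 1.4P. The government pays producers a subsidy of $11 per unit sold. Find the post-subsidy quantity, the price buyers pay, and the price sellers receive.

x' = 85.5; buyers pay $59.5; sellers receive $70.5

Pre-subsidy: 264 - 3P = -13.2 + 1.4P gives P* = 63, x* = 75.
With the subsidy, sellers receive Ps = Pb + 11 for each unit, where Pb is the price buyers pay.
Supply in terms of Pb becomes xs = -13.2 + 1.4(Pb + 11) = 2.2 + 1.4Pb. Setting this equal to demand: 264 - 3Pb = 2.2 + 1.4Pb, so Pb = 59.5.
Sellers receive Ps = 59.5 + 11 = 70.5; x' = 264 − 3·59.5 = 85.5.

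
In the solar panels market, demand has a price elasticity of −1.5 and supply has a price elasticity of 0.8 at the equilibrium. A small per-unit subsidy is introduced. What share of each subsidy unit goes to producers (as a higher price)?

Producer share = 15/23

For a small subsidy around the equilibrium, the benefit split depends on the relative slopes, which at a point are proportional to the elasticities.
Buyer share = εs/(εs + |εd|) = 0.8/(0.8 + 1.5) = 8/23; seller share = |εd|/(εs + |εd|) = 15/23.
So producers capture 15/23 of the subsidy.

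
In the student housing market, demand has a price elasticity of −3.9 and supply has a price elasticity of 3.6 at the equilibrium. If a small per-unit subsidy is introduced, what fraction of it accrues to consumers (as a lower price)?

For a small subsidy around the equilibrium, the benefit split depends on the relative slopes, which at a point are proportional to the elasticities.
Buyer share = εs/(εs + |εd|) = 3.6/(3.6 + 3.9) = 0.48; seller share = |εd|/(εs + |εd|) = 0.52.

Consumer share = 0.48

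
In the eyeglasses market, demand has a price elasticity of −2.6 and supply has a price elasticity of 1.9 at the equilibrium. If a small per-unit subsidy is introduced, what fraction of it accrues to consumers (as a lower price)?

For a small subsidy around the equilibrium, the benefit split depends on the relative slopes, which at a point are proportional to the elasticities.
Buyer share = εs/(εs + |εd|) = 1.9/(1.9 + 2.6) = 19/45; seller share = |εd|/(εs + |εd|) = 26/45.

Consumer share = 19/45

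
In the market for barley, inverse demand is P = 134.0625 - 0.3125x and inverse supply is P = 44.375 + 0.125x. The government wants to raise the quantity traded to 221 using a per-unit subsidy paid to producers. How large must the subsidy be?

At x = 221, from the demand curve buyers pay Pb = 134.0625 − 0.3125·221 = 65; from the supply curve sellers need Ps = 44.375 + 0.125·221 = 72.
The subsidy must fill the gap: s = Ps − Pb = 72 − 65 = 7.

Required subsidy s = 7 per unit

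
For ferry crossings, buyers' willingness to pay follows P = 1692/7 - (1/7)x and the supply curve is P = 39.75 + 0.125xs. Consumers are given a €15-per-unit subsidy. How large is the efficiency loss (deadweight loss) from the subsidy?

Pre-subsidy: 1692/7 - (1/7)x = 39.75 + 0.125x gives x* = 754 and P* = 134.
With the rebate, buyers effectively pay Pb = Ps − 15, where Ps is the price sellers receive.
On the curves, Pb = 1692/7 - (1/7)x and Ps = 39.75 + 0.125x; the wedge Ps − Pb = 15 gives 39.75 + 0.125x − (1692/7 - (1/7)x) = 15, so x' = 810.
Then Pb = 1692/7 − (1/7)·810 = 126 and Ps = 39.75 + 0.125·810 = 141.
The subsidy expands output by 810 − 754 = 56 past the efficient level; on those units the gap between marginal cost and willingness to pay runs from 0 up to 15.
DWL = ½ × 15 × 56 = 420.

Deadweight loss = €420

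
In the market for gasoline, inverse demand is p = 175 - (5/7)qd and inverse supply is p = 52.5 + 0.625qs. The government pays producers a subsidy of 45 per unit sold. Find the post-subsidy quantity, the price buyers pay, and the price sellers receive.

Pre-subsidy: 175 - (5/7)q = 52.5 + 0.625q gives q* = 1372/15 and p* = 329/3.
With the subsidy, sellers receive ps = pb + 45 for each unit, where pb is the price buyers pay.
On the curves, pb = 175 - (5/7)q and ps = 52.5 + 0.625q; the wedge ps − pb = 45 gives 52.5 + 0.625q − (175 - (5/7)q) = 45, so q' = 1876/15.
Then pb = 175 − (5/7)·(1876/15) = 257/3 and ps = 52.5 + 0.625·(1876/15) = 392/3.

q' = 1876/15; buyers pay 257/3; sellers receive 392/3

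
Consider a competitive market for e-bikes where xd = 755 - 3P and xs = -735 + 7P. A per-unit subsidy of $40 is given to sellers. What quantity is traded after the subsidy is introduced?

Pre-subsidy: 755 - 3P = -735 + 7P gives P* = 149, x* = 308.
With the subsidy, sellers receive Ps = Pb + 40 for each unit, where Pb is the price buyers pay.
Supply in terms of Pb becomes xs = -735 + 7(Pb + 40) = -455 + 7Pb. Setting this equal to demand: 755 - 3Pb = -455 + 7Pb, so Pb = 121.
Sellers receive Ps = 121 + 40 = 161; x' = 755 − 3·121 = 392.

x' = 392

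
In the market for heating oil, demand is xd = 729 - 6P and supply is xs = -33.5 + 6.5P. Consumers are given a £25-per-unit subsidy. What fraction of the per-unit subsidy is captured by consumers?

Consumer share = 0.52

Pre-subsidy: 729 - 6P = -33.5 + 6.5P gives P* = 61, x* = 363.
With the rebate, buyers effectively pay Pb = Ps − 25, where Ps is the price sellers receive.
Demand in terms of Ps becomes xd = 729 − 6(Ps − 25) = 879 - 6Ps. Setting this equal to supply: 879 - 6Ps = -33.5 + 6.5Ps, so Ps = 73.
Buyers pay Pb = 73 − 25 = 48; x' = -33.5 + 6.5·73 = 441.
Buyers' price falls by P* − Pb = 61 − 48 = 13; sellers' price rises by Ps − P* = 73 − 61 = 12.
So consumers capture 13/25 = 0.52 of each unit of subsidy.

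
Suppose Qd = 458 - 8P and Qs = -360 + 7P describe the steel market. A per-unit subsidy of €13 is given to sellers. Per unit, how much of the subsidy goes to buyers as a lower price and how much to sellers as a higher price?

Buyers gain 91/15 per unit; sellers gain 104/15 per unit

Pre-subsidy: 458 - 8P = -360 + 7P gives P* = 818/15, Q* = 326/15.
With the subsidy, sellers receive Ps = Pb + 13 for each unit, where Pb is the price buyers pay.
Supply in terms of Pb becomes Qs = -360 + 7(Pb + 13) = -269 + 7Pb. Setting this equal to demand: 458 - 8Pb = -269 + 7Pb, so Pb = 727/15.
Sellers receive Ps = 727/15 + 13 = 922/15; Q' = 458 − 8·(727/15) = 1054/15.
Buyers' price falls by P* − Pb = 818/15 − 727/15 = 91/15; sellers' price rises by Ps − P* = 922/15 − 818/15 = 104/15.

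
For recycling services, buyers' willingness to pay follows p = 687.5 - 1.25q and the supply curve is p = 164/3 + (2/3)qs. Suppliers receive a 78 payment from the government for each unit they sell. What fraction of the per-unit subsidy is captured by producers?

Producer share = 8/23

Pre-subsidy: 687.5 - 1.25q = 164/3 + (2/3)q gives q* = 7594/23 and p* = 6320/23.
With the subsidy, sellers receive ps = pb + 78 for each unit, where pb is the price buyers pay.
On the curves, pb = 687.5 - 1.25q and ps = 164/3 + (2/3)q; the wedge ps − pb = 78 gives 164/3 + (2/3)q − (687.5 - 1.25q) = 78, so q' = 8530/23.
Then pb = 687.5 − 1.25·(8530/23) = 5150/23 and ps = 164/3 + (2/3)·(8530/23) = 6944/23.
Buyers' price falls by p* − pb = 6320/23 − 5150/23 = 1170/23; sellers' price rises by ps − p* = 6944/23 − 6320/23 = 624/23.
So producers capture (624/23)/78 = 8/23 of each unit of subsidy.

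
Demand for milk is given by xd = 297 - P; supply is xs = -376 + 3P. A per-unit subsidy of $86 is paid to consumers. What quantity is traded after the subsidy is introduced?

x' = 193.25

Pre-subsidy: 297 - P = -376 + 3P gives P* = 168.25, x* = 128.75.
With the rebate, buyers effectively pay Pb = Ps − 86, where Ps is the price sellers receive.
Demand in terms of Ps becomes xd = 297 − 1(Ps − 86) = 383 - Ps. Setting this equal to supply: 383 - Ps = -376 + 3Ps, so Ps = 189.75.
Buyers pay Pb = 189.75 − 86 = 103.75; x' = -376 + 3·189.75 = 193.25.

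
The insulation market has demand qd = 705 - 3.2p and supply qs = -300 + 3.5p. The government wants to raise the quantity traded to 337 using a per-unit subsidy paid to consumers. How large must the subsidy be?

At q = 337, invert demand for the buyer price: pb = (705 − 337)/3.2 = 115; invert supply for the seller price: ps = (337 − (-300))/3.5 = 182.
The subsidy must fill the gap: s = ps − pb = 182 − 115 = 67.

Required subsidy s = 67 per unit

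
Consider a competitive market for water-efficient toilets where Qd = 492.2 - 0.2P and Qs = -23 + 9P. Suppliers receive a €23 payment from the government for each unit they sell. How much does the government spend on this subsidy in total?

Government cost = €11166.5

Pre-subsidy: 492.2 - 0.2P = -23 + 9P gives P* = 56, Q* = 481.
With the subsidy, sellers receive Ps = Pb + 23 for each unit, where Pb is the price buyers pay.
Supply in terms of Pb becomes Qs = -23 + 9(Pb + 23) = 184 + 9Pb. Setting this equal to demand: 492.2 - 0.2Pb = 184 + 9Pb, so Pb = 33.5.
Sellers receive Ps = 33.5 + 23 = 56.5; Q' = 492.2 − 0.2·33.5 = 485.5.
Government outlay = subsidy × quantity = 23 × 485.5 = 11166.5.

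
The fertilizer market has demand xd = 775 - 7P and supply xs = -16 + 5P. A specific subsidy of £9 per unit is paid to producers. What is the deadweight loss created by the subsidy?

Deadweight loss = £118.125

Pre-subsidy: 775 - 7P = -16 + 5P gives P* = 791/12, x* = 3763/12.
With the subsidy, sellers receive Ps = Pb + 9 for each unit, where Pb is the price buyers pay.
Supply in terms of Pb becomes xs = -16 + 5(Pb + 9) = 29 + 5Pb. Setting this equal to demand: 775 - 7Pb = 29 + 5Pb, so Pb = 373/6.
Sellers receive Ps = 373/6 + 9 = 427/6; x' = 775 − 7·(373/6) = 2039/6.
The subsidy expands output by 2039/6 − 3763/12 = 26.25 past the efficient level; on those units the gap between marginal cost and willingness to pay runs from 0 up to 9.
DWL = ½ × 9 × 26.25 = 118.125.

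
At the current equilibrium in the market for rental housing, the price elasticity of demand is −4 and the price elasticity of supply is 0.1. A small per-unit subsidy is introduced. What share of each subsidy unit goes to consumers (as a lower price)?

Consumer share = 1/41

For a small subsidy around the equilibrium, the benefit split depends on the relative slopes, which at a point are proportional to the elasticities.
Buyer share = εs/(εs + |εd|) = 0.1/(0.1 + 4) = 1/41; seller share = |εd|/(εs + |εd|) = 40/41.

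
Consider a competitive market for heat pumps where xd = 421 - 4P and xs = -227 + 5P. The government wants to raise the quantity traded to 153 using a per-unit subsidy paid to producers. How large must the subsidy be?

Required subsidy s = 9 per unit

At x = 153, invert demand for the buyer price: Pb = (421 − 153)/4 = 67; invert supply for the seller price: Ps = (153 − (-227))/5 = 76.
The subsidy must fill the gap: s = Ps − Pb = 76 − 67 = 9.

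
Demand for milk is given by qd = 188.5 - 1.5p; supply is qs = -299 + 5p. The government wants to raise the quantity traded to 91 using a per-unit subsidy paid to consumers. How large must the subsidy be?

At q = 91, invert demand for the buyer price: pb = (188.5 − 91)/1.5 = 65; invert supply for the seller price: ps = (91 − (-299))/5 = 78.
The subsidy must fill the gap: s = ps − pb = 78 − 65 = 13.

Required subsidy s = 13 per unit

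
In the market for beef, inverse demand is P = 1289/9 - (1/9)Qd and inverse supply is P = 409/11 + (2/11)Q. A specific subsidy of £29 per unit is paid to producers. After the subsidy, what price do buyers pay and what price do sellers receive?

Pre-subsidy: 1289/9 - (1/9)Q = 409/11 + (2/11)Q gives Q* = 362 and P* = 103.
With the subsidy, sellers receive Ps = Pb + 29 for each unit, where Pb is the price buyers pay.
On the curves, Pb = 1289/9 - (1/9)Q and Ps = 409/11 + (2/11)Q; the wedge Ps − Pb = 29 gives 409/11 + (2/11)Q − (1289/9 - (1/9)Q) = 29, so Q' = 461.
Then Pb = 1289/9 − (1/9)·461 = 92 and Ps = 409/11 + (2/11)·461 = 121.

Buyers pay £92; sellers receive £121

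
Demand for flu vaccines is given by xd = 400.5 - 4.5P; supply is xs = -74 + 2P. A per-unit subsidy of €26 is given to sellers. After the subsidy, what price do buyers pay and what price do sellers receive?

Pre-subsidy: 400.5 - 4.5P = -74 + 2P gives P* = 73, x* = 72.
With the subsidy, sellers receive Ps = Pb + 26 for each unit, where Pb is the price buyers pay.
Supply in terms of Pb becomes xs = -74 + 2(Pb + 26) = -22 + 2Pb. Setting this equal to demand: 400.5 - 4.5Pb = -22 + 2Pb, so Pb = 65.
Sellers receive Ps = 65 + 26 = 91; x' = 400.5 − 4.5·65 = 108.

Buyers pay €65; sellers receive €91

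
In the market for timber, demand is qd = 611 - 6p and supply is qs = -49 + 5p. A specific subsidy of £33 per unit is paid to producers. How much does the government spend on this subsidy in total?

Government cost = £11253

Pre-subsidy: 611 - 6p = -49 + 5p gives p* = 60, q* = 251.
With the subsidy, sellers receive ps = pb + 33 for each unit, where pb is the price buyers pay.
Supply in terms of pb becomes qs = -49 + 5(pb + 33) = 116 + 5pb. Setting this equal to demand: 611 - 6pb = 116 + 5pb, so pb = 45.
Sellers receive ps = 45 + 33 = 78; q' = 611 − 6·45 = 341.
Government outlay = subsidy × quantity = 33 × 341 = 11253.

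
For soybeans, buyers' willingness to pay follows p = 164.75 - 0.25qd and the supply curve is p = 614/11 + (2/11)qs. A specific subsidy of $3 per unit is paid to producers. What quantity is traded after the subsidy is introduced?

q' = 4925/19

Pre-subsidy: 164.75 - 0.25q = 614/11 + (2/11)q gives q* = 4793/19 and p* = 1932/19.
With the subsidy, sellers receive ps = pb + 3 for each unit, where pb is the price buyers pay.
On the curves, pb = 164.75 - 0.25q and ps = 614/11 + (2/11)q; the wedge ps − pb = 3 gives 614/11 + (2/11)q − (164.75 - 0.25q) = 3, so q' = 4925/19.
Then pb = 164.75 − 0.25·(4925/19) = 1899/19 and ps = 614/11 + (2/11)·(4925/19) = 1956/19.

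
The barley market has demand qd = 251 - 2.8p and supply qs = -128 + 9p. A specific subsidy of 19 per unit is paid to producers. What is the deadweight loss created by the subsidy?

Pre-subsidy: 251 - 2.8p = -128 + 9p gives p* = 1895/59, q* = 9503/59.
With the subsidy, sellers receive ps = pb + 19 for each unit, where pb is the price buyers pay.
Supply in terms of pb becomes qs = -128 + 9(pb + 19) = 43 + 9pb. Setting this equal to demand: 251 - 2.8pb = 43 + 9pb, so pb = 1040/59.
Sellers receive ps = 1040/59 + 19 = 2161/59; q' = 251 − 2.8·(1040/59) = 11897/59.
The subsidy expands output by 11897/59 − 9503/59 = 2394/59 past the efficient level; on those units the gap between marginal cost and willingness to pay runs from 0 up to 19.
DWL = ½ × 19 × 2394/59 = 22743/59.

Deadweight loss = 22743/59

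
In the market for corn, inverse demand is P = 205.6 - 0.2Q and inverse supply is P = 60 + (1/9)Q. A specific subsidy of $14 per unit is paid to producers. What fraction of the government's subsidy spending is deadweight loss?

Pre-subsidy: 205.6 - 0.2Q = 60 + (1/9)Q gives Q* = 468 and P* = 112.
With the subsidy, sellers receive Ps = Pb + 14 for each unit, where Pb is the price buyers pay.
On the curves, Pb = 205.6 - 0.2Q and Ps = 60 + (1/9)Q; the wedge Ps − Pb = 14 gives 60 + (1/9)Q − (205.6 - 0.2Q) = 14, so Q' = 513.
Then Pb = 205.6 − 0.2·513 = 103 and Ps = 60 + (1/9)·513 = 117.
ΔCS = ½(468 + 513)(112 − 103) = 4414.5; ΔPS = ½(468 + 513)(117 − 112) = 2452.5.
Government spending = 14 × 513 = 7182.
DWL = ½ × 14 × (513 − 468) = 315; fraction = 315 / 7182 = 5/114.

DWL / government spending = 5/114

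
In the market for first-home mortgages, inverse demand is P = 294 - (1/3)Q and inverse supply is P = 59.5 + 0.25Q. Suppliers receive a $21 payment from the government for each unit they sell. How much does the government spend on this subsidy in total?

Government cost = $9198

Pre-subsidy: 294 - (1/3)Q = 59.5 + 0.25Q gives Q* = 402 and P* = 160.
With the subsidy, sellers receive Ps = Pb + 21 for each unit, where Pb is the price buyers pay.
On the curves, Pb = 294 - (1/3)Q and Ps = 59.5 + 0.25Q; the wedge Ps − Pb = 21 gives 59.5 + 0.25Q − (294 - (1/3)Q) = 21, so Q' = 438.
Then Pb = 294 − (1/3)·438 = 148 and Ps = 59.5 + 0.25·438 = 169.
Government outlay = subsidy × quantity = 21 × 438 = 9198.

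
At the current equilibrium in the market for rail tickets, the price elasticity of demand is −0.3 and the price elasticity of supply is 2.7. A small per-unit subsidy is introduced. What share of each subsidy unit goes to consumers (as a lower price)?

Consumer share = 0.9

For a small subsidy around the equilibrium, the benefit split depends on the relative slopes, which at a point are proportional to the elasticities.
Buyer share = εs/(εs + |εd|) = 2.7/(2.7 + 0.3) = 0.9; seller share = |εd|/(εs + |εd|) = 0.1.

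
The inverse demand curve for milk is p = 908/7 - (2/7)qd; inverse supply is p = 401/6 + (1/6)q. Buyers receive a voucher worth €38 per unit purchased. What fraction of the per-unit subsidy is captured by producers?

Producer share = 7/19

Pre-subsidy: 908/7 - (2/7)q = 401/6 + (1/6)q gives q* = 139 and p* = 90.
With the rebate, buyers effectively pay pb = ps − 38, where ps is the price sellers receive.
On the curves, pb = 908/7 - (2/7)q and ps = 401/6 + (1/6)q; the wedge ps − pb = 38 gives 401/6 + (1/6)q − (908/7 - (2/7)q) = 38, so q' = 223.
Then pb = 908/7 − (2/7)·223 = 66 and ps = 401/6 + (1/6)·223 = 104.
Buyers' price falls by p* − pb = 90 − 66 = 24; sellers' price rises by ps − p* = 104 − 90 = 14.
So producers capture 14/38 = 7/19 of each unit of subsidy.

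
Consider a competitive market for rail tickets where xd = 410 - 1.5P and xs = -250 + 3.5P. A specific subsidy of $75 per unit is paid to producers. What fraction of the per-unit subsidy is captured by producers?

Producer share = 0.3

Pre-subsidy: 410 - 1.5P = -250 + 3.5P gives P* = 132, x* = 212.
With the subsidy, sellers receive Ps = Pb + 75 for each unit, where Pb is the price buyers pay.
Supply in terms of Pb becomes xs = -250 + 3.5(Pb + 75) = 12.5 + 3.5Pb. Setting this equal to demand: 410 - 1.5Pb = 12.5 + 3.5Pb, so Pb = 79.5.
Sellers receive Ps = 79.5 + 75 = 154.5; x' = 410 − 1.5·79.5 = 290.75.
Buyers' price falls by P* − Pb = 132 − 79.5 = 52.5; sellers' price rises by Ps − P* = 154.5 − 132 = 22.5.
So producers capture 22.5/75 = 0.3 of each unit of subsidy.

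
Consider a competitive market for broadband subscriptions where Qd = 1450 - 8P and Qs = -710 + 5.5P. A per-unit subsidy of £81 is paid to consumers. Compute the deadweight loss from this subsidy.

Pre-subsidy: 1450 - 8P = -710 + 5.5P gives P* = 160, Q* = 170.
With the rebate, buyers effectively pay Pb = Ps − 81, where Ps is the price sellers receive.
Demand in terms of Ps becomes Qd = 1450 − 8(Ps − 81) = 2098 - 8Ps. Setting this equal to supply: 2098 - 8Ps = -710 + 5.5Ps, so Ps = 208.
Buyers pay Pb = 208 − 81 = 127; Q' = -710 + 5.5·208 = 434.
The subsidy expands output by 434 − 170 = 264 past the efficient level; on those units the gap between marginal cost and willingness to pay runs from 0 up to 81.
DWL = ½ × 81 × 264 = 10692.

Deadweight loss = £10692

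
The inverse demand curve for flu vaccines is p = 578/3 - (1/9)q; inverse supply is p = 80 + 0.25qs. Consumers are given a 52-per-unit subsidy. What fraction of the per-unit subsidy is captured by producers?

Producer share = 9/13

Pre-subsidy: 578/3 - (1/9)q = 80 + 0.25q gives q* = 312 and p* = 158.
With the rebate, buyers effectively pay pb = ps − 52, where ps is the price sellers receive.
On the curves, pb = 578/3 - (1/9)q and ps = 80 + 0.25q; the wedge ps − pb = 52 gives 80 + 0.25q − (578/3 - (1/9)q) = 52, so q' = 456.
Then pb = 578/3 − (1/9)·456 = 142 and ps = 80 + 0.25·456 = 194.
Buyers' price falls by p* − pb = 158 − 142 = 16; sellers' price rises by ps − p* = 194 − 158 = 36.
So producers capture 36/52 = 9/13 of each unit of subsidy.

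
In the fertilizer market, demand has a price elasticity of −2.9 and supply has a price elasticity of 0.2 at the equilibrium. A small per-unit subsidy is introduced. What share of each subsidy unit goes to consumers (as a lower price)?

For a small subsidy around the equilibrium, the benefit split depends on the relative slopes, which at a point are proportional to the elasticities.
Buyer share = εs/(εs + |εd|) = 0.2/(0.2 + 2.9) = 2/31; seller share = |εd|/(εs + |εd|) = 29/31.

Consumer share = 2/31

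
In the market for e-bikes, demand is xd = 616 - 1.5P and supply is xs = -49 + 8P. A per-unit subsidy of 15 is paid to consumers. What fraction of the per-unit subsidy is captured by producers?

Pre-subsidy: 616 - 1.5P = -49 + 8P gives P* = 70, x* = 511.
With the rebate, buyers effectively pay Pb = Ps − 15, where Ps is the price sellers receive.
Demand in terms of Ps becomes xd = 616 − 1.5(Ps − 15) = 638.5 - 1.5Ps. Setting this equal to supply: 638.5 - 1.5Ps = -49 + 8Ps, so Ps = 1375/19.
Buyers pay Pb = 1375/19 − 15 = 1090/19; x' = -49 + 8·(1375/19) = 10069/19.
Buyers' price falls by P* − Pb = 70 − 1090/19 = 240/19; sellers' price rises by Ps − P* = 1375/19 − 70 = 45/19.
So producers capture (45/19)/15 = 3/19 of each unit of subsidy.

Producer share = 3/19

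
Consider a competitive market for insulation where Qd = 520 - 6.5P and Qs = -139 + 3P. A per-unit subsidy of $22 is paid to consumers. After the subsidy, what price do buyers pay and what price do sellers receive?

Pre-subsidy: 520 - 6.5P = -139 + 3P gives P* = 1318/19, Q* = 1313/19.
With the rebate, buyers effectively pay Pb = Ps − 22, where Ps is the price sellers receive.
Demand in terms of Ps becomes Qd = 520 − 6.5(Ps − 22) = 663 - 6.5Ps. Setting this equal to supply: 663 - 6.5Ps = -139 + 3Ps, so Ps = 1604/19.
Buyers pay Pb = 1604/19 − 22 = 1186/19; Q' = -139 + 3·(1604/19) = 2171/19.

Buyers pay 1186/19; sellers receive 1604/19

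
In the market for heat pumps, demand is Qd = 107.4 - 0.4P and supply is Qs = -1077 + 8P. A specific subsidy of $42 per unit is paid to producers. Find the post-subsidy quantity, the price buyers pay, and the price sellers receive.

Pre-subsidy: 107.4 - 0.4P = -1077 + 8P gives P* = 141, Q* = 51.
With the subsidy, sellers receive Ps = Pb + 42 for each unit, where Pb is the price buyers pay.
Supply in terms of Pb becomes Qs = -1077 + 8(Pb + 42) = -741 + 8Pb. Setting this equal to demand: 107.4 - 0.4Pb = -741 + 8Pb, so Pb = 101.
Sellers receive Ps = 101 + 42 = 143; Q' = 107.4 − 0.4·101 = 67.

Q' = 67; buyers pay $101; sellers receive $143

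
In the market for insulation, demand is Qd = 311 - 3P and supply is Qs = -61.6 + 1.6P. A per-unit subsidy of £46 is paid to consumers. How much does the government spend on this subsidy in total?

Government cost = £5336

Pre-subsidy: 311 - 3P = -61.6 + 1.6P gives P* = 81, Q* = 68.
With the rebate, buyers effectively pay Pb = Ps − 46, where Ps is the price sellers receive.
Demand in terms of Ps becomes Qd = 311 − 3(Ps − 46) = 449 - 3Ps. Setting this equal to supply: 449 - 3Ps = -61.6 + 1.6Ps, so Ps = 111.
Buyers pay Pb = 111 − 46 = 65; Q' = -61.6 + 1.6·111 = 116.
Government outlay = subsidy × quantity = 46 × 116 = 5336.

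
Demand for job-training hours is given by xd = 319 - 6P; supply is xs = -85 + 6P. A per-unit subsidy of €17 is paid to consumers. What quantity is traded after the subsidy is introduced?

Pre-subsidy: 319 - 6P = -85 + 6P gives P* = 101/3, x* = 117.
With the rebate, buyers effectively pay Pb = Ps − 17, where Ps is the price sellers receive.
Demand in terms of Ps becomes xd = 319 − 6(Ps − 17) = 421 - 6Ps. Setting this equal to supply: 421 - 6Ps = -85 + 6Ps, so Ps = 253/6.
Buyers pay Pb = 253/6 − 17 = 151/6; x' = -85 + 6·(253/6) = 168.

x' = 168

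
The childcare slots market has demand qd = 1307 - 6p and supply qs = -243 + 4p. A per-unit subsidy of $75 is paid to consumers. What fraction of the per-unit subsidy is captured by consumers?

Consumer share = 0.4

Pre-subsidy: 1307 - 6p = -243 + 4p gives p* = 155, q* = 377.
With the rebate, buyers effectively pay pb = ps − 75, where ps is the price sellers receive.
Demand in terms of ps becomes qd = 1307 − 6(ps − 75) = 1757 - 6ps. Setting this equal to supply: 1757 - 6ps = -243 + 4ps, so ps = 200.
Buyers pay pb = 200 − 75 = 125; q' = -243 + 4·200 = 557.
Buyers' price falls by p* − pb = 155 − 125 = 30; sellers' price rises by ps − p* = 200 − 155 = 45.
So consumers capture 30/75 = 0.4 of each unit of subsidy.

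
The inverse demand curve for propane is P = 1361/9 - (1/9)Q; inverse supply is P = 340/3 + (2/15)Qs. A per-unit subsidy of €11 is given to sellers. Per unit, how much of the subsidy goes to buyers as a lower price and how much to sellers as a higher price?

Buyers gain €5 per unit; sellers gain €6 per unit

Pre-subsidy: 1361/9 - (1/9)Q = 340/3 + (2/15)Q gives Q* = 155 and P* = 134.
With the subsidy, sellers receive Ps = Pb + 11 for each unit, where Pb is the price buyers pay.
On the curves, Pb = 1361/9 - (1/9)Q and Ps = 340/3 + (2/15)Q; the wedge Ps − Pb = 11 gives 340/3 + (2/15)Q − (1361/9 - (1/9)Q) = 11, so Q' = 200.
Then Pb = 1361/9 − (1/9)·200 = 129 and Ps = 340/3 + (2/15)·200 = 140.
Buyers' price falls by P* − Pb = 134 − 129 = 5; sellers' price rises by Ps − P* = 140 − 134 = 6.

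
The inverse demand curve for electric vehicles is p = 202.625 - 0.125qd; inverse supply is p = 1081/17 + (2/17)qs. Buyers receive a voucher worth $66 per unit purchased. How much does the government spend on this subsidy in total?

Pre-subsidy: 202.625 - 0.125q = 1081/17 + (2/17)q gives q* = 573 and p* = 131.
With the rebate, buyers effectively pay pb = ps − 66, where ps is the price sellers receive.
On the curves, pb = 202.625 - 0.125q and ps = 1081/17 + (2/17)q; the wedge ps − pb = 66 gives 1081/17 + (2/17)q − (202.625 - 0.125q) = 66, so q' = 845.
Then pb = 202.625 − 0.125·845 = 97 and ps = 1081/17 + (2/17)·845 = 163.
Government outlay = subsidy × quantity = 66 × 845 = 55770.

Government cost = $55770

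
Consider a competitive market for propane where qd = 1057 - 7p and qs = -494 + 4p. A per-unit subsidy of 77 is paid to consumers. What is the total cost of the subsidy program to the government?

Pre-subsidy: 1057 - 7p = -494 + 4p gives p* = 141, q* = 70.
With the rebate, buyers effectively pay pb = ps − 77, where ps is the price sellers receive.
Demand in terms of ps becomes qd = 1057 − 7(ps − 77) = 1596 - 7ps. Setting this equal to supply: 1596 - 7ps = -494 + 4ps, so ps = 190.
Buyers pay pb = 190 − 77 = 113; q' = -494 + 4·190 = 266.
Government outlay = subsidy × quantity = 77 × 266 = 20482.

Government cost = 20482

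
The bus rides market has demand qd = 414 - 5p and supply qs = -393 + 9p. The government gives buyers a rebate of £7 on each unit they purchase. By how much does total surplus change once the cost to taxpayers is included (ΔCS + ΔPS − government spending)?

Net change in total surplus = -£78.75

Pre-subsidy: 414 - 5p = -393 + 9p gives p* = 807/14, q* = 1761/14.
With the rebate, buyers effectively pay pb = ps − 7, where ps is the price sellers receive.
Demand in terms of ps becomes qd = 414 − 5(ps − 7) = 449 - 5ps. Setting this equal to supply: 449 - 5ps = -393 + 9ps, so ps = 421/7.
Buyers pay pb = 421/7 − 7 = 372/7; q' = -393 + 9·(421/7) = 1038/7.
ΔCS = ½(1761/14 + 1038/7)(807/14 − 372/7) = 34533/56; ΔPS = ½(1761/14 + 1038/7)(421/7 − 807/14) = 19185/56.
Government spending = 7 × 1038/7 = 1038.
Net change = 34533/56 + 19185/56 − 1038 = -78.75. The loss equals the DWL triangle ½·7·22.5.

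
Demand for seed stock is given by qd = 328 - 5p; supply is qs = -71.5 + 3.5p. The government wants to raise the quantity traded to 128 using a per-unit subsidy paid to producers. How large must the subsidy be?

At q = 128, invert demand for the buyer price: pb = (328 − 128)/5 = 40; invert supply for the seller price: ps = (128 − (-71.5))/3.5 = 57.
The subsidy must fill the gap: s = ps − pb = 57 − 40 = 17.

Required subsidy s = 17 per unit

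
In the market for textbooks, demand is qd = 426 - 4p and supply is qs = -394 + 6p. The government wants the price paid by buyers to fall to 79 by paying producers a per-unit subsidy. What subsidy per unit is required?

At a buyer price of 79, quantity demanded is 426 − 4·79 = 110.
Sellers supply 110 only when they receive ps with -394 + 6·ps = 110, i.e. ps = 84.
s = ps − pb = 84 − 79 = 5.

Required subsidy s = 5 per unit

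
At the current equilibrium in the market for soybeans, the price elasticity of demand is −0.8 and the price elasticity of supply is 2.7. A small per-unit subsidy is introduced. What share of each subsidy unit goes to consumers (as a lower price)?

For a small subsidy around the equilibrium, the benefit split depends on the relative slopes, which at a point are proportional to the elasticities.
Buyer share = εs/(εs + |εd|) = 2.7/(2.7 + 0.8) = 27/35; seller share = |εd|/(εs + |εd|) = 8/35.

Consumer share = 27/35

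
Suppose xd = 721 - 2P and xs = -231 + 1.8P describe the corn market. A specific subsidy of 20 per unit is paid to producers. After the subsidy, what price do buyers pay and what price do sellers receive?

Buyers pay 4580/19; sellers receive 4960/19

Pre-subsidy: 721 - 2P = -231 + 1.8P gives P* = 4760/19, x* = 4179/19.
With the subsidy, sellers receive Ps = Pb + 20 for each unit, where Pb is the price buyers pay.
Supply in terms of Pb becomes xs = -231 + 1.8(Pb + 20) = -195 + 1.8Pb. Setting this equal to demand: 721 - 2Pb = -195 + 1.8Pb, so Pb = 4580/19.
Sellers receive Ps = 4580/19 + 20 = 4960/19; x' = 721 − 2·(4580/19) = 4539/19.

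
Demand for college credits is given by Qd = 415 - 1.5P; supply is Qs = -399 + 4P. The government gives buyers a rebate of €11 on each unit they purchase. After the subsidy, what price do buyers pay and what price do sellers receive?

Buyers pay €140; sellers receive €151

Pre-subsidy: 415 - 1.5P = -399 + 4P gives P* = 148, Q* = 193.
With the rebate, buyers effectively pay Pb = Ps − 11, where Ps is the price sellers receive.
Demand in terms of Ps becomes Qd = 415 − 1.5(Ps − 11) = 431.5 - 1.5Ps. Setting this equal to supply: 431.5 - 1.5Ps = -399 + 4Ps, so Ps = 151.
Buyers pay Pb = 151 − 11 = 140; Q' = -399 + 4·151 = 205.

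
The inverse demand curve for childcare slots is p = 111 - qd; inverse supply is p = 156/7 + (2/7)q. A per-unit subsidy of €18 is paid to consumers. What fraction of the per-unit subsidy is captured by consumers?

Consumer share = 7/9

Pre-subsidy: 111 - q = 156/7 + (2/7)q gives q* = 69 and p* = 42.
With the rebate, buyers effectively pay pb = ps − 18, where ps is the price sellers receive.
On the curves, pb = 111 - q and ps = 156/7 + (2/7)q; the wedge ps − pb = 18 gives 156/7 + (2/7)q − (111 - q) = 18, so q' = 83.
Then pb = 111 − 1·83 = 28 and ps = 156/7 + (2/7)·83 = 46.
Buyers' price falls by p* − pb = 42 − 28 = 14; sellers' price rises by ps − p* = 46 − 42 = 4.
So consumers capture 14/18 = 7/9 of each unit of subsidy.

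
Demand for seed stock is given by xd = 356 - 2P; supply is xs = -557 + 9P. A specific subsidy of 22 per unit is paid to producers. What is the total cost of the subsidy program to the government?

Government cost = 4972

Pre-subsidy: 356 - 2P = -557 + 9P gives P* = 83, x* = 190.
With the subsidy, sellers receive Ps = Pb + 22 for each unit, where Pb is the price buyers pay.
Supply in terms of Pb becomes xs = -557 + 9(Pb + 22) = -359 + 9Pb. Setting this equal to demand: 356 - 2Pb = -359 + 9Pb, so Pb = 65.
Sellers receive Ps = 65 + 22 = 87; x' = 356 − 2·65 = 226.
Government outlay = subsidy × quantity = 22 × 226 = 4972.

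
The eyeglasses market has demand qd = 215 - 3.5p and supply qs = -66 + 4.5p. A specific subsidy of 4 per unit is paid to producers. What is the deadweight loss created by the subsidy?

Pre-subsidy: 215 - 3.5p = -66 + 4.5p gives p* = 35.125, q* = 92.0625.
With the subsidy, sellers receive ps = pb + 4 for each unit, where pb is the price buyers pay.
Supply in terms of pb becomes qs = -66 + 4.5(pb + 4) = -48 + 4.5pb. Setting this equal to demand: 215 - 3.5pb = -48 + 4.5pb, so pb = 32.875.
Sellers receive ps = 32.875 + 4 = 36.875; q' = 215 − 3.5·32.875 = 99.9375.
The subsidy expands output by 99.9375 − 92.0625 = 7.875 past the efficient level; on those units the gap between marginal cost and willingness to pay runs from 0 up to 4.
DWL = ½ × 4 × 7.875 = 15.75.

Deadweight loss = 15.75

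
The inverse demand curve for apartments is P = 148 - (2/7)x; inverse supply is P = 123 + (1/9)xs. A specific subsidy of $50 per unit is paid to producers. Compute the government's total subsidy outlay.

Pre-subsidy: 148 - (2/7)x = 123 + (1/9)x gives x* = 63 and P* = 130.
With the subsidy, sellers receive Ps = Pb + 50 for each unit, where Pb is the price buyers pay.
On the curves, Pb = 148 - (2/7)x and Ps = 123 + (1/9)x; the wedge Ps − Pb = 50 gives 123 + (1/9)x − (148 - (2/7)x) = 50, so x' = 189.
Then Pb = 148 − (2/7)·189 = 94 and Ps = 123 + (1/9)·189 = 144.
Government outlay = subsidy × quantity = 50 × 189 = 9450.

Government cost = $9450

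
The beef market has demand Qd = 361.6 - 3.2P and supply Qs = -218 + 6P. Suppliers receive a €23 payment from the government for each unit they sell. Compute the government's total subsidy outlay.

Pre-subsidy: 361.6 - 3.2P = -218 + 6P gives P* = 63, Q* = 160.
With the subsidy, sellers receive Ps = Pb + 23 for each unit, where Pb is the price buyers pay.
Supply in terms of Pb becomes Qs = -218 + 6(Pb + 23) = -80 + 6Pb. Setting this equal to demand: 361.6 - 3.2Pb = -80 + 6Pb, so Pb = 48.
Sellers receive Ps = 48 + 23 = 71; Q' = 361.6 − 3.2·48 = 208.
Government outlay = subsidy × quantity = 23 × 208 = 4784.

Government cost = €4784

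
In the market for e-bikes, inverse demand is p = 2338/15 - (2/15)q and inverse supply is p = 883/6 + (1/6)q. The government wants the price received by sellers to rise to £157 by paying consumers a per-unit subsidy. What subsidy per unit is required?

At a seller price of 157, quantity supplied is -883 + 6·157 = 59.
Buyers absorb 59 only when they pay pb = 2338/15 − (2/15)·59 = 148.
s = ps − pb = 157 − 148 = 9.

Required subsidy s = £9 per unit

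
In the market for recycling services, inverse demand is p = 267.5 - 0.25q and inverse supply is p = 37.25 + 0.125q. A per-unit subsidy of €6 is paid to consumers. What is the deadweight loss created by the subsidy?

Deadweight loss = €48

Pre-subsidy: 267.5 - 0.25q = 37.25 + 0.125q gives q* = 614 and p* = 114.
With the rebate, buyers effectively pay pb = ps − 6, where ps is the price sellers receive.
On the curves, pb = 267.5 - 0.25q and ps = 37.25 + 0.125q; the wedge ps − pb = 6 gives 37.25 + 0.125q − (267.5 - 0.25q) = 6, so q' = 630.
Then pb = 267.5 − 0.25·630 = 110 and ps = 37.25 + 0.125·630 = 116.
The subsidy expands output by 630 − 614 = 16 past the efficient level; on those units the gap between marginal cost and willingness to pay runs from 0 up to 6.
DWL = ½ × 6 × 16 = 48.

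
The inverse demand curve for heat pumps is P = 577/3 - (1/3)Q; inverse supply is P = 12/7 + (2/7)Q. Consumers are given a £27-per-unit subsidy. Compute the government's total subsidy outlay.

Government cost = 123390/13

Pre-subsidy: 577/3 - (1/3)Q = 12/7 + (2/7)Q gives Q* = 4003/13 and P* = 1166/13.
With the rebate, buyers effectively pay Pb = Ps − 27, where Ps is the price sellers receive.
On the curves, Pb = 577/3 - (1/3)Q and Ps = 12/7 + (2/7)Q; the wedge Ps − Pb = 27 gives 12/7 + (2/7)Q − (577/3 - (1/3)Q) = 27, so Q' = 4570/13.
Then Pb = 577/3 − (1/3)·(4570/13) = 977/13 and Ps = 12/7 + (2/7)·(4570/13) = 1328/13.
Government outlay = subsidy × quantity = 27 × 4570/13 = 123390/13.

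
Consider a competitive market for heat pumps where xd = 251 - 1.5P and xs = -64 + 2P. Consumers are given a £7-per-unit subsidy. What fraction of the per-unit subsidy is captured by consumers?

Pre-subsidy: 251 - 1.5P = -64 + 2P gives P* = 90, x* = 116.
With the rebate, buyers effectively pay Pb = Ps − 7, where Ps is the price sellers receive.
Demand in terms of Ps becomes xd = 251 − 1.5(Ps − 7) = 261.5 - 1.5Ps. Setting this equal to supply: 261.5 - 1.5Ps = -64 + 2Ps, so Ps = 93.
Buyers pay Pb = 93 − 7 = 86; x' = -64 + 2·93 = 122.
Buyers' price falls by P* − Pb = 90 − 86 = 4; sellers' price rises by Ps − P* = 93 − 90 = 3.
So consumers capture 4/7 = 4/7 of each unit of subsidy.

Consumer share = 4/7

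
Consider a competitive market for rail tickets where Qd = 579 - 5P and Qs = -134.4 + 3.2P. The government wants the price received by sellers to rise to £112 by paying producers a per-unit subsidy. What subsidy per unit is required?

Required subsidy s = £41 per unit

At a seller price of 112, quantity supplied is -134.4 + 3.2·112 = 224.
Buyers absorb 224 only when they pay Pb with 579 − 5·Pb = 224, i.e. Pb = 71.
s = Ps − Pb = 112 − 71 = 41.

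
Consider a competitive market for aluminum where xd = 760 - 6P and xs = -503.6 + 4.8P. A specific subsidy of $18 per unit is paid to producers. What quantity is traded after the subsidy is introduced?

Pre-subsidy: 760 - 6P = -503.6 + 4.8P gives P* = 117, x* = 58.
With the subsidy, sellers receive Ps = Pb + 18 for each unit, where Pb is the price buyers pay.
Supply in terms of Pb becomes xs = -503.6 + 4.8(Pb + 18) = -417.2 + 4.8Pb. Setting this equal to demand: 760 - 6Pb = -417.2 + 4.8Pb, so Pb = 109.
Sellers receive Ps = 109 + 18 = 127; x' = 760 − 6·109 = 106.

x' = 106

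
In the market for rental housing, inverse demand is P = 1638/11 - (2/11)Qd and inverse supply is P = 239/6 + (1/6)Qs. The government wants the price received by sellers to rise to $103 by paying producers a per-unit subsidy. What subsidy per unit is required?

Required subsidy s = $23 per unit

At a seller price of 103, quantity supplied is -239 + 6·103 = 379.
Buyers absorb 379 only when they pay Pb = 1638/11 − (2/11)·379 = 80.
s = Ps − Pb = 103 − 80 = 23.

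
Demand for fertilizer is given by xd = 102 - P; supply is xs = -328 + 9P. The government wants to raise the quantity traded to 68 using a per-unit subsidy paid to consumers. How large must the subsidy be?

At x = 68, invert demand for the buyer price: Pb = (102 − 68)/1 = 34; invert supply for the seller price: Ps = (68 − (-328))/9 = 44.
The subsidy must fill the gap: s = Ps − Pb = 44 − 34 = 10.

Required subsidy s = 10 per unit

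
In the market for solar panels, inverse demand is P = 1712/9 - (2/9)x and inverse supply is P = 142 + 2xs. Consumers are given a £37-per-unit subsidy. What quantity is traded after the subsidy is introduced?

Pre-subsidy: 1712/9 - (2/9)x = 142 + 2x gives x* = 21.7 and P* = 185.4.
With the rebate, buyers effectively pay Pb = Ps − 37, where Ps is the price sellers receive.
On the curves, Pb = 1712/9 - (2/9)x and Ps = 142 + 2x; the wedge Ps − Pb = 37 gives 142 + 2x − (1712/9 - (2/9)x) = 37, so x' = 38.35.
Then Pb = 1712/9 − (2/9)·38.35 = 181.7 and Ps = 142 + 2·38.35 = 218.7.

x' = 38.35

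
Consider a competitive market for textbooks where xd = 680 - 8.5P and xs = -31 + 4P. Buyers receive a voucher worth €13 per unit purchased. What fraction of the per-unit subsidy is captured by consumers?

Consumer share = 0.32

Pre-subsidy: 680 - 8.5P = -31 + 4P gives P* = 56.88, x* = 196.52.
With the rebate, buyers effectively pay Pb = Ps − 13, where Ps is the price sellers receive.
Demand in terms of Ps becomes xd = 680 − 8.5(Ps − 13) = 790.5 - 8.5Ps. Setting this equal to supply: 790.5 - 8.5Ps = -31 + 4Ps, so Ps = 65.72.
Buyers pay Pb = 65.72 − 13 = 52.72; x' = -31 + 4·65.72 = 231.88.
Buyers' price falls by P* − Pb = 56.88 − 52.72 = 4.16; sellers' price rises by Ps − P* = 65.72 − 56.88 = 8.84.
So consumers capture 4.16/13 = 0.32 of each unit of subsidy.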